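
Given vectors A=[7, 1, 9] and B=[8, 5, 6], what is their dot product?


Dot product = sum of element-wise products
A[0]*B[0] = 7*8 = 56
A[1]*B[1] = 1*5 = 5
A[2]*B[2] = 9*6 = 54
Sum = 56 + 5 + 54 = 115

115


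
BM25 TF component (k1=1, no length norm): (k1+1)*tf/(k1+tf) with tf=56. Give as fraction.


BM25 TF component = (k1+1)*tf / (k1+tf)
k1 = 1, tf = 56
Numerator = (1+1)*56 = 112
Denominator = 1 + 56 = 57
= 112/57 = 112/57

112/57


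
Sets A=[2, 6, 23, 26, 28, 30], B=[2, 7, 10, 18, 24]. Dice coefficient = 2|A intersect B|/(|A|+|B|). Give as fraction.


A intersect B = [2]
|A intersect B| = 1
|A| = 6, |B| = 5
Dice = 2*1 / (6+5)
= 2 / 11 = 2/11

2/11


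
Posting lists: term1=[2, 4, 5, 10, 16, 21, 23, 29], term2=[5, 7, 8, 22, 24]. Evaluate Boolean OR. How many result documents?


Boolean OR: find union of posting lists
term1 docs: [2, 4, 5, 10, 16, 21, 23, 29]
term2 docs: [5, 7, 8, 22, 24]
Union: [2, 4, 5, 7, 8, 10, 16, 21, 22, 23, 24, 29]
|union| = 12

12


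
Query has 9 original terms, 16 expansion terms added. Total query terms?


Original terms: 9
Expansion terms: 16
Total = 9 + 16 = 25

25


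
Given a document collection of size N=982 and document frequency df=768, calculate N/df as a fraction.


IDF ratio = N / df
= 982 / 768
= 491/384

491/384


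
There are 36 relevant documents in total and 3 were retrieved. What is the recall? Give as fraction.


Recall = retrieved_relevant / total_relevant
= 3 / 36
= 3 / (3 + 33)
= 1/12

1/12


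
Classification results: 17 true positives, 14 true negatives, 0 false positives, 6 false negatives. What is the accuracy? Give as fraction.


Accuracy = (TP + TN) / (TP + TN + FP + FN)
TP + TN = 17 + 14 = 31
Total = 17 + 14 + 0 + 6 = 37
Accuracy = 31 / 37 = 31/37

31/37


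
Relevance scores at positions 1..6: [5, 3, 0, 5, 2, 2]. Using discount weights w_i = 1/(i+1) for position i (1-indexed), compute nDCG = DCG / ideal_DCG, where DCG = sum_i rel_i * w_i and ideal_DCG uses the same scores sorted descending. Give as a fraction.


Position discount weights w_i = 1/(i+1) for i=1..6:
Weights = [1/2, 1/3, 1/4, 1/5, 1/6, 1/7]
Actual relevance: [5, 3, 0, 5, 2, 2]
DCG = 5/2 + 3/3 + 0/4 + 5/5 + 2/6 + 2/7 = 215/42
Ideal relevance (sorted desc): [5, 5, 3, 2, 2, 0]
Ideal DCG = 5/2 + 5/3 + 3/4 + 2/5 + 2/6 + 0/7 = 113/20
nDCG = DCG / ideal_DCG = 215/42 / 113/20 = 2150/2373

2150/2373


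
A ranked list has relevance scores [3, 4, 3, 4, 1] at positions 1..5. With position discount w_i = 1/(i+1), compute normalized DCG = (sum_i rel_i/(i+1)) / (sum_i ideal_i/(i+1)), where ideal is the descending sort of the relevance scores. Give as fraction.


Position discount weights w_i = 1/(i+1) for i=1..5:
Weights = [1/2, 1/3, 1/4, 1/5, 1/6]
Actual relevance: [3, 4, 3, 4, 1]
DCG = 3/2 + 4/3 + 3/4 + 4/5 + 1/6 = 91/20
Ideal relevance (sorted desc): [4, 4, 3, 3, 1]
Ideal DCG = 4/2 + 4/3 + 3/4 + 3/5 + 1/6 = 97/20
nDCG = DCG / ideal_DCG = 91/20 / 97/20 = 91/97

91/97


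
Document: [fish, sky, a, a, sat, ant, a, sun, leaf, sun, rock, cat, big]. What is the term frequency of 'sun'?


Document has 13 words
Scanning for 'sun':
Found at positions: [7, 9]
Count = 2

2


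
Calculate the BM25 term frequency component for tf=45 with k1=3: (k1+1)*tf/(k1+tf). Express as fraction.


BM25 TF component = (k1+1)*tf / (k1+tf)
k1 = 3, tf = 45
Numerator = (3+1)*45 = 180
Denominator = 3 + 45 = 48
= 180/48 = 15/4

15/4


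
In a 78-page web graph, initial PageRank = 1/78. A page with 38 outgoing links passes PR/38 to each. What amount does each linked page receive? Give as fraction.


Initial PR = 1/78 = 1/78
Outlinks = 38
Contribution per link = PR / outlinks
= 1/78 / 38
= 1/2964

1/2964


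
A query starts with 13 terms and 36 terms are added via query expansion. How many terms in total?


Original terms: 13
Expansion terms: 36
Total = 13 + 36 = 49

49


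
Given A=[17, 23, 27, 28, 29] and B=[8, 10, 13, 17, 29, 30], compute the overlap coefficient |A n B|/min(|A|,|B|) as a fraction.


A intersect B = [17, 29]
|A intersect B| = 2
min(|A|, |B|) = min(5, 6) = 5
Overlap = 2 / 5 = 2/5

2/5


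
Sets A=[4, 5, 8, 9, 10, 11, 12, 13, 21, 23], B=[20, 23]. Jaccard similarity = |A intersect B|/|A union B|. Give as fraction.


A intersect B = [23]
|A intersect B| = 1
A union B = [4, 5, 8, 9, 10, 11, 12, 13, 20, 21, 23]
|A union B| = 11
Jaccard = 1/11 = 1/11

1/11


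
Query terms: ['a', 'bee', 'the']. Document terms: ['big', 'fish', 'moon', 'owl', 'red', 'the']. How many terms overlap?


Query terms: ['a', 'bee', 'the']
Document terms: ['big', 'fish', 'moon', 'owl', 'red', 'the']
Common terms: ['the']
Overlap count = 1

1


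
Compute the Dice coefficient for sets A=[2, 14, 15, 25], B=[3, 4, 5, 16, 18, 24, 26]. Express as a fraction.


A intersect B = []
|A intersect B| = 0
|A| = 4, |B| = 7
Dice = 2*0 / (4+7)
= 0 / 11 = 0

0


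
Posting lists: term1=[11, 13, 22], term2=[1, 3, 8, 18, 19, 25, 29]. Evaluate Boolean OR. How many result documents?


Boolean OR: find union of posting lists
term1 docs: [11, 13, 22]
term2 docs: [1, 3, 8, 18, 19, 25, 29]
Union: [1, 3, 8, 11, 13, 18, 19, 22, 25, 29]
|union| = 10

10


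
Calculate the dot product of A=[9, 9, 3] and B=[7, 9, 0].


Dot product = sum of element-wise products
A[0]*B[0] = 9*7 = 63
A[1]*B[1] = 9*9 = 81
A[2]*B[2] = 3*0 = 0
Sum = 63 + 81 + 0 = 144

144


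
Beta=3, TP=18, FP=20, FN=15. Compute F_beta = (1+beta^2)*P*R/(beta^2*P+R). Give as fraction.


P = TP/(TP+FP) = 18/38 = 9/19
R = TP/(TP+FN) = 18/33 = 6/11
beta^2 = 3^2 = 9
(1 + beta^2) = 10
Numerator = (1+beta^2)*P*R = 540/209
Denominator = beta^2*P + R = 81/19 + 6/11 = 1005/209
F_beta = 36/67

36/67


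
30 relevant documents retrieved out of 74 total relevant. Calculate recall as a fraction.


Recall = retrieved_relevant / total_relevant
= 30 / 74
= 30 / (30 + 44)
= 15/37

15/37


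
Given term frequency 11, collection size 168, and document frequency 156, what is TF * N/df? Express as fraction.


TF * (N/df)
= 11 * (168/156)
= 11 * 14/13
= 154/13

154/13


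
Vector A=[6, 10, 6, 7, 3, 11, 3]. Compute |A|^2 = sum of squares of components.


|A|^2 = sum of squared components
A[0]^2 = 6^2 = 36
A[1]^2 = 10^2 = 100
A[2]^2 = 6^2 = 36
A[3]^2 = 7^2 = 49
A[4]^2 = 3^2 = 9
A[5]^2 = 11^2 = 121
A[6]^2 = 3^2 = 9
Sum = 36 + 100 + 36 + 49 + 9 + 121 + 9 = 360

360


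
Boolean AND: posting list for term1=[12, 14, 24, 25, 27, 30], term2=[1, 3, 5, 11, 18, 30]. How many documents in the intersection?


Boolean AND: find intersection of posting lists
term1 docs: [12, 14, 24, 25, 27, 30]
term2 docs: [1, 3, 5, 11, 18, 30]
Intersection: [30]
|intersection| = 1

1


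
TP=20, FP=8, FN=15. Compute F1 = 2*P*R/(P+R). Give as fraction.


F1 = 2 * P * R / (P + R)
P = TP/(TP+FP) = 20/28 = 5/7
R = TP/(TP+FN) = 20/35 = 4/7
2 * P * R = 2 * 5/7 * 4/7 = 40/49
P + R = 5/7 + 4/7 = 9/7
F1 = 40/49 / 9/7 = 40/63

40/63


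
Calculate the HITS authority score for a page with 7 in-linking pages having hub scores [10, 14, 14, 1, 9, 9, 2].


Authority = sum of hub scores of in-linkers
In-link 1: hub score = 10
In-link 2: hub score = 14
In-link 3: hub score = 14
In-link 4: hub score = 1
In-link 5: hub score = 9
In-link 6: hub score = 9
In-link 7: hub score = 2
Authority = 10 + 14 + 14 + 1 + 9 + 9 + 2 = 59

59


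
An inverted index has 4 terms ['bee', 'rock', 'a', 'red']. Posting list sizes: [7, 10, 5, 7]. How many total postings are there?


Summing posting list sizes:
'bee': 7 postings
'rock': 10 postings
'a': 5 postings
'red': 7 postings
Total = 7 + 10 + 5 + 7 = 29

29


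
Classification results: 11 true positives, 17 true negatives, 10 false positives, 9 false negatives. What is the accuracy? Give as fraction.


Accuracy = (TP + TN) / (TP + TN + FP + FN)
TP + TN = 11 + 17 = 28
Total = 11 + 17 + 10 + 9 = 47
Accuracy = 28 / 47 = 28/47

28/47


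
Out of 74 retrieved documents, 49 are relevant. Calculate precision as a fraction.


Precision = relevant_retrieved / total_retrieved
= 49 / 74
= 49 / (49 + 25)
= 49/74

49/74


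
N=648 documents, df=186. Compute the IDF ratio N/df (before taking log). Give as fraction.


IDF ratio = N / df
= 648 / 186
= 108/31

108/31


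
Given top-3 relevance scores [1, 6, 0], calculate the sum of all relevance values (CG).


Cumulative Gain = sum of relevance scores
Position 1: rel=1, running sum=1
Position 2: rel=6, running sum=7
Position 3: rel=0, running sum=7
CG = 7

7


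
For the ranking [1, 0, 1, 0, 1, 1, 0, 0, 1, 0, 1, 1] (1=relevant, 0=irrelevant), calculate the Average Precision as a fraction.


Computing P@k for each relevant position:
Position 1: relevant, P@1 = 1/1 = 1
Position 2: not relevant
Position 3: relevant, P@3 = 2/3 = 2/3
Position 4: not relevant
Position 5: relevant, P@5 = 3/5 = 3/5
Position 6: relevant, P@6 = 4/6 = 2/3
Position 7: not relevant
Position 8: not relevant
Position 9: relevant, P@9 = 5/9 = 5/9
Position 10: not relevant
Position 11: relevant, P@11 = 6/11 = 6/11
Position 12: relevant, P@12 = 7/12 = 7/12
Sum of P@k = 1 + 2/3 + 3/5 + 2/3 + 5/9 + 6/11 + 7/12 = 9143/1980
AP = 9143/1980 / 7 = 9143/13860

9143/13860


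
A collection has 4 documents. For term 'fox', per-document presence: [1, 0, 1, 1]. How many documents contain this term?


Checking each document for 'fox':
Doc 1: present
Doc 2: absent
Doc 3: present
Doc 4: present
df = sum of presences = 1 + 0 + 1 + 1 = 3

3


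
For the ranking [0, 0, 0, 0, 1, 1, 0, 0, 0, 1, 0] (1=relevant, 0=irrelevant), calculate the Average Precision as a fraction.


Computing P@k for each relevant position:
Position 1: not relevant
Position 2: not relevant
Position 3: not relevant
Position 4: not relevant
Position 5: relevant, P@5 = 1/5 = 1/5
Position 6: relevant, P@6 = 2/6 = 1/3
Position 7: not relevant
Position 8: not relevant
Position 9: not relevant
Position 10: relevant, P@10 = 3/10 = 3/10
Position 11: not relevant
Sum of P@k = 1/5 + 1/3 + 3/10 = 5/6
AP = 5/6 / 3 = 5/18

5/18


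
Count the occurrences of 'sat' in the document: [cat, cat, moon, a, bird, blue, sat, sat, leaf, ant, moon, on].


Document has 12 words
Scanning for 'sat':
Found at positions: [6, 7]
Count = 2

2


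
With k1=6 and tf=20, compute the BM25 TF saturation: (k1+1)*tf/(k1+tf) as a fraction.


BM25 TF component = (k1+1)*tf / (k1+tf)
k1 = 6, tf = 20
Numerator = (6+1)*20 = 140
Denominator = 6 + 20 = 26
= 140/26 = 70/13

70/13


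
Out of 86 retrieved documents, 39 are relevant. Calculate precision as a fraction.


Precision = relevant_retrieved / total_retrieved
= 39 / 86
= 39 / (39 + 47)
= 39/86

39/86


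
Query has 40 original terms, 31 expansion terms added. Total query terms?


Original terms: 40
Expansion terms: 31
Total = 40 + 31 = 71

71


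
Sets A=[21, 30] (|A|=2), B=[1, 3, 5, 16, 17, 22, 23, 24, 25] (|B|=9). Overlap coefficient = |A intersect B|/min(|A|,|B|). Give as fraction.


A intersect B = []
|A intersect B| = 0
min(|A|, |B|) = min(2, 9) = 2
Overlap = 0 / 2 = 0

0


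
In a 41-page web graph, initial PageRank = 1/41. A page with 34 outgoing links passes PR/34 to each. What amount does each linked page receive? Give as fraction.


Initial PR = 1/41 = 1/41
Outlinks = 34
Contribution per link = PR / outlinks
= 1/41 / 34
= 1/1394

1/1394


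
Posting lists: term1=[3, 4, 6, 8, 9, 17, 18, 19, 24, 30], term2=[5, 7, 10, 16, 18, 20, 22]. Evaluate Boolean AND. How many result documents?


Boolean AND: find intersection of posting lists
term1 docs: [3, 4, 6, 8, 9, 17, 18, 19, 24, 30]
term2 docs: [5, 7, 10, 16, 18, 20, 22]
Intersection: [18]
|intersection| = 1

1


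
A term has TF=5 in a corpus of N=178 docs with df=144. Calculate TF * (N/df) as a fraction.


TF * (N/df)
= 5 * (178/144)
= 5 * 89/72
= 445/72

445/72


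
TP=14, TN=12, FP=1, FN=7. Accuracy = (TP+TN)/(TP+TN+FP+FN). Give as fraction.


Accuracy = (TP + TN) / (TP + TN + FP + FN)
TP + TN = 14 + 12 = 26
Total = 14 + 12 + 1 + 7 = 34
Accuracy = 26 / 34 = 13/17

13/17


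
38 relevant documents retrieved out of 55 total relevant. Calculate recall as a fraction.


Recall = retrieved_relevant / total_relevant
= 38 / 55
= 38 / (38 + 17)
= 38/55

38/55


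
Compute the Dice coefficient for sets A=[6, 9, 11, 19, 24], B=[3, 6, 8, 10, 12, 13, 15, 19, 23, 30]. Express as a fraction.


A intersect B = [6, 19]
|A intersect B| = 2
|A| = 5, |B| = 10
Dice = 2*2 / (5+10)
= 4 / 15 = 4/15

4/15


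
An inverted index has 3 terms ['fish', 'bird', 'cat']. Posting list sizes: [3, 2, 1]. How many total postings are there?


Summing posting list sizes:
'fish': 3 postings
'bird': 2 postings
'cat': 1 postings
Total = 3 + 2 + 1 = 6

6


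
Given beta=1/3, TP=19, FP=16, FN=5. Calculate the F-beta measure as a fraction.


P = TP/(TP+FP) = 19/35 = 19/35
R = TP/(TP+FN) = 19/24 = 19/24
beta^2 = 1/3^2 = 1/9
(1 + beta^2) = 10/9
Numerator = (1+beta^2)*P*R = 361/756
Denominator = beta^2*P + R = 19/315 + 19/24 = 2147/2520
F_beta = 190/339

190/339


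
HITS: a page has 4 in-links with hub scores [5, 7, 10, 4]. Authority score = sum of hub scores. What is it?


Authority = sum of hub scores of in-linkers
In-link 1: hub score = 5
In-link 2: hub score = 7
In-link 3: hub score = 10
In-link 4: hub score = 4
Authority = 5 + 7 + 10 + 4 = 26

26


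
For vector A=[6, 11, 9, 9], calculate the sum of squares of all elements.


|A|^2 = sum of squared components
A[0]^2 = 6^2 = 36
A[1]^2 = 11^2 = 121
A[2]^2 = 9^2 = 81
A[3]^2 = 9^2 = 81
Sum = 36 + 121 + 81 + 81 = 319

319


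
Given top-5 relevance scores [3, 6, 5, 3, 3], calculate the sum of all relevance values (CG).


Cumulative Gain = sum of relevance scores
Position 1: rel=3, running sum=3
Position 2: rel=6, running sum=9
Position 3: rel=5, running sum=14
Position 4: rel=3, running sum=17
Position 5: rel=3, running sum=20
CG = 20

20


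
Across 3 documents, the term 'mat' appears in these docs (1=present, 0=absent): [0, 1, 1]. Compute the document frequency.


Checking each document for 'mat':
Doc 1: absent
Doc 2: present
Doc 3: present
df = sum of presences = 0 + 1 + 1 = 2

2


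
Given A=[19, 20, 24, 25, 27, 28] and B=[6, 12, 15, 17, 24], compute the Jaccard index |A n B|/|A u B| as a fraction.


A intersect B = [24]
|A intersect B| = 1
A union B = [6, 12, 15, 17, 19, 20, 24, 25, 27, 28]
|A union B| = 10
Jaccard = 1/10 = 1/10

1/10


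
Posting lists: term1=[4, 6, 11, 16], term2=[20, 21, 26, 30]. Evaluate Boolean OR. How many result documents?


Boolean OR: find union of posting lists
term1 docs: [4, 6, 11, 16]
term2 docs: [20, 21, 26, 30]
Union: [4, 6, 11, 16, 20, 21, 26, 30]
|union| = 8

8


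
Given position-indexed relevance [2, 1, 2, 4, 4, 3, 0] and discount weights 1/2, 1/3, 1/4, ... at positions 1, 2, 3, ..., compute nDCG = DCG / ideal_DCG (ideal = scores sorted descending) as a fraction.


Position discount weights w_i = 1/(i+1) for i=1..7:
Weights = [1/2, 1/3, 1/4, 1/5, 1/6, 1/7, 1/8]
Actual relevance: [2, 1, 2, 4, 4, 3, 0]
DCG = 2/2 + 1/3 + 2/4 + 4/5 + 4/6 + 3/7 + 0/8 = 261/70
Ideal relevance (sorted desc): [4, 4, 3, 2, 2, 1, 0]
Ideal DCG = 4/2 + 4/3 + 3/4 + 2/5 + 2/6 + 1/7 + 0/8 = 2083/420
nDCG = DCG / ideal_DCG = 261/70 / 2083/420 = 1566/2083

1566/2083


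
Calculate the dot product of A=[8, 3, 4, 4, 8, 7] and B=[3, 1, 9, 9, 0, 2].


Dot product = sum of element-wise products
A[0]*B[0] = 8*3 = 24
A[1]*B[1] = 3*1 = 3
A[2]*B[2] = 4*9 = 36
A[3]*B[3] = 4*9 = 36
A[4]*B[4] = 8*0 = 0
A[5]*B[5] = 7*2 = 14
Sum = 24 + 3 + 36 + 36 + 0 + 14 = 113

113


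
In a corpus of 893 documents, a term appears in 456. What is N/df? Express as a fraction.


IDF ratio = N / df
= 893 / 456
= 47/24

47/24


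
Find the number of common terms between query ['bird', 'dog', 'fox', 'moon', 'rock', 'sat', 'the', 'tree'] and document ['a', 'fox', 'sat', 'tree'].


Query terms: ['bird', 'dog', 'fox', 'moon', 'rock', 'sat', 'the', 'tree']
Document terms: ['a', 'fox', 'sat', 'tree']
Common terms: ['fox', 'sat', 'tree']
Overlap count = 3

3


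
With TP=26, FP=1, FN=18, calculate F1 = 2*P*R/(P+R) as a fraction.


F1 = 2 * P * R / (P + R)
P = TP/(TP+FP) = 26/27 = 26/27
R = TP/(TP+FN) = 26/44 = 13/22
2 * P * R = 2 * 26/27 * 13/22 = 338/297
P + R = 26/27 + 13/22 = 923/594
F1 = 338/297 / 923/594 = 52/71

52/71


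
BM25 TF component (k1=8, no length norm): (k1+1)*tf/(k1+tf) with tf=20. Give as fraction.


BM25 TF component = (k1+1)*tf / (k1+tf)
k1 = 8, tf = 20
Numerator = (8+1)*20 = 180
Denominator = 8 + 20 = 28
= 180/28 = 45/7

45/7


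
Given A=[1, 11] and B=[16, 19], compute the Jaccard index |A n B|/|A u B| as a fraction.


A intersect B = []
|A intersect B| = 0
A union B = [1, 11, 16, 19]
|A union B| = 4
Jaccard = 0/4 = 0

0


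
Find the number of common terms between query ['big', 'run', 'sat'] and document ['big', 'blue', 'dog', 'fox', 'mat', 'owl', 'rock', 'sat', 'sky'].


Query terms: ['big', 'run', 'sat']
Document terms: ['big', 'blue', 'dog', 'fox', 'mat', 'owl', 'rock', 'sat', 'sky']
Common terms: ['big', 'sat']
Overlap count = 2

2


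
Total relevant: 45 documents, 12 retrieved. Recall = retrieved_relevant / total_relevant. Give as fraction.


Recall = retrieved_relevant / total_relevant
= 12 / 45
= 12 / (12 + 33)
= 4/15

4/15


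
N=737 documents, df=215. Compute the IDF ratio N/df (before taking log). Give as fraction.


IDF ratio = N / df
= 737 / 215
= 737/215

737/215


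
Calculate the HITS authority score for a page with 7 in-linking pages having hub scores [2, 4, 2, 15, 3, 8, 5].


Authority = sum of hub scores of in-linkers
In-link 1: hub score = 2
In-link 2: hub score = 4
In-link 3: hub score = 2
In-link 4: hub score = 15
In-link 5: hub score = 3
In-link 6: hub score = 8
In-link 7: hub score = 5
Authority = 2 + 4 + 2 + 15 + 3 + 8 + 5 = 39

39


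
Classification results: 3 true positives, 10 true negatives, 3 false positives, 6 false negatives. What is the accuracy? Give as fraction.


Accuracy = (TP + TN) / (TP + TN + FP + FN)
TP + TN = 3 + 10 = 13
Total = 3 + 10 + 3 + 6 = 22
Accuracy = 13 / 22 = 13/22

13/22


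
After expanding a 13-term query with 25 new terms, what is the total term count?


Original terms: 13
Expansion terms: 25
Total = 13 + 25 = 38

38


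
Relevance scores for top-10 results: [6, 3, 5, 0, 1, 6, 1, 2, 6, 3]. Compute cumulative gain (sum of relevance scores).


Cumulative Gain = sum of relevance scores
Position 1: rel=6, running sum=6
Position 2: rel=3, running sum=9
Position 3: rel=5, running sum=14
Position 4: rel=0, running sum=14
Position 5: rel=1, running sum=15
Position 6: rel=6, running sum=21
Position 7: rel=1, running sum=22
Position 8: rel=2, running sum=24
Position 9: rel=6, running sum=30
Position 10: rel=3, running sum=33
CG = 33

33


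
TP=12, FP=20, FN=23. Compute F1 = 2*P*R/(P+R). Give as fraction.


F1 = 2 * P * R / (P + R)
P = TP/(TP+FP) = 12/32 = 3/8
R = TP/(TP+FN) = 12/35 = 12/35
2 * P * R = 2 * 3/8 * 12/35 = 9/35
P + R = 3/8 + 12/35 = 201/280
F1 = 9/35 / 201/280 = 24/67

24/67


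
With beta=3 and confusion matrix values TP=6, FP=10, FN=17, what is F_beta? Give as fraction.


P = TP/(TP+FP) = 6/16 = 3/8
R = TP/(TP+FN) = 6/23 = 6/23
beta^2 = 3^2 = 9
(1 + beta^2) = 10
Numerator = (1+beta^2)*P*R = 45/46
Denominator = beta^2*P + R = 27/8 + 6/23 = 669/184
F_beta = 60/223

60/223


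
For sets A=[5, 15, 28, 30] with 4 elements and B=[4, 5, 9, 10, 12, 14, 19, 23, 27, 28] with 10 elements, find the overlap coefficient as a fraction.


A intersect B = [5, 28]
|A intersect B| = 2
min(|A|, |B|) = min(4, 10) = 4
Overlap = 2 / 4 = 1/2

1/2


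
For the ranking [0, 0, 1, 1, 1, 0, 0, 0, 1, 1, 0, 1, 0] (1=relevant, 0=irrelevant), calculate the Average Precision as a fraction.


Computing P@k for each relevant position:
Position 1: not relevant
Position 2: not relevant
Position 3: relevant, P@3 = 1/3 = 1/3
Position 4: relevant, P@4 = 2/4 = 1/2
Position 5: relevant, P@5 = 3/5 = 3/5
Position 6: not relevant
Position 7: not relevant
Position 8: not relevant
Position 9: relevant, P@9 = 4/9 = 4/9
Position 10: relevant, P@10 = 5/10 = 1/2
Position 11: not relevant
Position 12: relevant, P@12 = 6/12 = 1/2
Position 13: not relevant
Sum of P@k = 1/3 + 1/2 + 3/5 + 4/9 + 1/2 + 1/2 = 259/90
AP = 259/90 / 6 = 259/540

259/540


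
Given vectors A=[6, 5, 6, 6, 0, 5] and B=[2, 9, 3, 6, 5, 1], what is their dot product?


Dot product = sum of element-wise products
A[0]*B[0] = 6*2 = 12
A[1]*B[1] = 5*9 = 45
A[2]*B[2] = 6*3 = 18
A[3]*B[3] = 6*6 = 36
A[4]*B[4] = 0*5 = 0
A[5]*B[5] = 5*1 = 5
Sum = 12 + 45 + 18 + 36 + 0 + 5 = 116

116


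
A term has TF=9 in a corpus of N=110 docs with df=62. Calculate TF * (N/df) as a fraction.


TF * (N/df)
= 9 * (110/62)
= 9 * 55/31
= 495/31

495/31


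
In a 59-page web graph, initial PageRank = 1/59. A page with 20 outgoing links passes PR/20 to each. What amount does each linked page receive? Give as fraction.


Initial PR = 1/59 = 1/59
Outlinks = 20
Contribution per link = PR / outlinks
= 1/59 / 20
= 1/1180

1/1180


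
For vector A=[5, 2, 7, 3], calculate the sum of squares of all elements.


|A|^2 = sum of squared components
A[0]^2 = 5^2 = 25
A[1]^2 = 2^2 = 4
A[2]^2 = 7^2 = 49
A[3]^2 = 3^2 = 9
Sum = 25 + 4 + 49 + 9 = 87

87


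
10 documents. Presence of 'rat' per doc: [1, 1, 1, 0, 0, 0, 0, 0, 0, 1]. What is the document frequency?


Checking each document for 'rat':
Doc 1: present
Doc 2: present
Doc 3: present
Doc 4: absent
Doc 5: absent
Doc 6: absent
Doc 7: absent
Doc 8: absent
Doc 9: absent
Doc 10: present
df = sum of presences = 1 + 1 + 1 + 0 + 0 + 0 + 0 + 0 + 0 + 1 = 4

4


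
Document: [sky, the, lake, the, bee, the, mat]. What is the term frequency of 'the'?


Document has 7 words
Scanning for 'the':
Found at positions: [1, 3, 5]
Count = 3

3


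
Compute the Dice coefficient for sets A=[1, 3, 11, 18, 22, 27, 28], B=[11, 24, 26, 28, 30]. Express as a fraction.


A intersect B = [11, 28]
|A intersect B| = 2
|A| = 7, |B| = 5
Dice = 2*2 / (7+5)
= 4 / 12 = 1/3

1/3


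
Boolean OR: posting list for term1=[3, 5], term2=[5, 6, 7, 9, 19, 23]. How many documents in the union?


Boolean OR: find union of posting lists
term1 docs: [3, 5]
term2 docs: [5, 6, 7, 9, 19, 23]
Union: [3, 5, 6, 7, 9, 19, 23]
|union| = 7

7


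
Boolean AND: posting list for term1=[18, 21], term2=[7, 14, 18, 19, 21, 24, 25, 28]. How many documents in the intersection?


Boolean AND: find intersection of posting lists
term1 docs: [18, 21]
term2 docs: [7, 14, 18, 19, 21, 24, 25, 28]
Intersection: [18, 21]
|intersection| = 2

2


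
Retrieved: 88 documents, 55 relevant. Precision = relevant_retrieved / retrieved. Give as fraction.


Precision = relevant_retrieved / total_retrieved
= 55 / 88
= 55 / (55 + 33)
= 5/8

5/8


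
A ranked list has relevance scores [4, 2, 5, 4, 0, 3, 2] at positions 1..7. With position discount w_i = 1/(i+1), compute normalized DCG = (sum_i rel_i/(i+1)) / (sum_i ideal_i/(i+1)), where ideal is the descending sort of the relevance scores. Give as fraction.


Position discount weights w_i = 1/(i+1) for i=1..7:
Weights = [1/2, 1/3, 1/4, 1/5, 1/6, 1/7, 1/8]
Actual relevance: [4, 2, 5, 4, 0, 3, 2]
DCG = 4/2 + 2/3 + 5/4 + 4/5 + 0/6 + 3/7 + 2/8 = 1133/210
Ideal relevance (sorted desc): [5, 4, 4, 3, 2, 2, 0]
Ideal DCG = 5/2 + 4/3 + 4/4 + 3/5 + 2/6 + 2/7 + 0/8 = 1271/210
nDCG = DCG / ideal_DCG = 1133/210 / 1271/210 = 1133/1271

1133/1271


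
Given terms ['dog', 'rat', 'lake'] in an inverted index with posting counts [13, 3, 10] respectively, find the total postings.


Summing posting list sizes:
'dog': 13 postings
'rat': 3 postings
'lake': 10 postings
Total = 13 + 3 + 10 = 26

26


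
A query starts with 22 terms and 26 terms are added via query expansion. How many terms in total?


Original terms: 22
Expansion terms: 26
Total = 22 + 26 = 48

48


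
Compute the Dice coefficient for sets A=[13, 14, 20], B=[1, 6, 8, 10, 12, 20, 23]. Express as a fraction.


A intersect B = [20]
|A intersect B| = 1
|A| = 3, |B| = 7
Dice = 2*1 / (3+7)
= 2 / 10 = 1/5

1/5


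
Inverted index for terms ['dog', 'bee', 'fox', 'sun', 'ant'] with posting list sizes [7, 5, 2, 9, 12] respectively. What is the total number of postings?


Summing posting list sizes:
'dog': 7 postings
'bee': 5 postings
'fox': 2 postings
'sun': 9 postings
'ant': 12 postings
Total = 7 + 5 + 2 + 9 + 12 = 35

35


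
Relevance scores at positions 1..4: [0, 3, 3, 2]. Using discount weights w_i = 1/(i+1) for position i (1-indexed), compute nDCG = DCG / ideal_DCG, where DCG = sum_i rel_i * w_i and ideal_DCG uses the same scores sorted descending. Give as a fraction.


Position discount weights w_i = 1/(i+1) for i=1..4:
Weights = [1/2, 1/3, 1/4, 1/5]
Actual relevance: [0, 3, 3, 2]
DCG = 0/2 + 3/3 + 3/4 + 2/5 = 43/20
Ideal relevance (sorted desc): [3, 3, 2, 0]
Ideal DCG = 3/2 + 3/3 + 2/4 + 0/5 = 3
nDCG = DCG / ideal_DCG = 43/20 / 3 = 43/60

43/60


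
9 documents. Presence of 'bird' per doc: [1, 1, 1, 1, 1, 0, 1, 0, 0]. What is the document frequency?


Checking each document for 'bird':
Doc 1: present
Doc 2: present
Doc 3: present
Doc 4: present
Doc 5: present
Doc 6: absent
Doc 7: present
Doc 8: absent
Doc 9: absent
df = sum of presences = 1 + 1 + 1 + 1 + 1 + 0 + 1 + 0 + 0 = 6

6


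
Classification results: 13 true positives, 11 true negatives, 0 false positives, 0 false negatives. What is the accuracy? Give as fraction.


Accuracy = (TP + TN) / (TP + TN + FP + FN)
TP + TN = 13 + 11 = 24
Total = 13 + 11 + 0 + 0 = 24
Accuracy = 24 / 24 = 1

1


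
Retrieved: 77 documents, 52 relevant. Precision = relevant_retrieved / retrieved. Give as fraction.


Precision = relevant_retrieved / total_retrieved
= 52 / 77
= 52 / (52 + 25)
= 52/77

52/77


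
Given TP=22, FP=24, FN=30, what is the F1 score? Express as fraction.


F1 = 2 * P * R / (P + R)
P = TP/(TP+FP) = 22/46 = 11/23
R = TP/(TP+FN) = 22/52 = 11/26
2 * P * R = 2 * 11/23 * 11/26 = 121/299
P + R = 11/23 + 11/26 = 539/598
F1 = 121/299 / 539/598 = 22/49

22/49


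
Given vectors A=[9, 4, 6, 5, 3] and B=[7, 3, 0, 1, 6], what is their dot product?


Dot product = sum of element-wise products
A[0]*B[0] = 9*7 = 63
A[1]*B[1] = 4*3 = 12
A[2]*B[2] = 6*0 = 0
A[3]*B[3] = 5*1 = 5
A[4]*B[4] = 3*6 = 18
Sum = 63 + 12 + 0 + 5 + 18 = 98

98


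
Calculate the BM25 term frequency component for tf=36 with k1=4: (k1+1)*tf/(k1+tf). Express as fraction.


BM25 TF component = (k1+1)*tf / (k1+tf)
k1 = 4, tf = 36
Numerator = (4+1)*36 = 180
Denominator = 4 + 36 = 40
= 180/40 = 9/2

9/2


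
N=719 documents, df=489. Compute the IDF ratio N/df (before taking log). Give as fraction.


IDF ratio = N / df
= 719 / 489
= 719/489

719/489


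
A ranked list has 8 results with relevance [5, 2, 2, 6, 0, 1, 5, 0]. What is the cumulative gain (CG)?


Cumulative Gain = sum of relevance scores
Position 1: rel=5, running sum=5
Position 2: rel=2, running sum=7
Position 3: rel=2, running sum=9
Position 4: rel=6, running sum=15
Position 5: rel=0, running sum=15
Position 6: rel=1, running sum=16
Position 7: rel=5, running sum=21
Position 8: rel=0, running sum=21
CG = 21

21


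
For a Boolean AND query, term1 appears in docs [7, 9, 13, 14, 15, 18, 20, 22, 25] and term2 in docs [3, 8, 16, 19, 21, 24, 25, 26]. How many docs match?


Boolean AND: find intersection of posting lists
term1 docs: [7, 9, 13, 14, 15, 18, 20, 22, 25]
term2 docs: [3, 8, 16, 19, 21, 24, 25, 26]
Intersection: [25]
|intersection| = 1

1


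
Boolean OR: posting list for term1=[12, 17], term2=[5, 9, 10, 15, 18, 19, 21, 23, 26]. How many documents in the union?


Boolean OR: find union of posting lists
term1 docs: [12, 17]
term2 docs: [5, 9, 10, 15, 18, 19, 21, 23, 26]
Union: [5, 9, 10, 12, 15, 17, 18, 19, 21, 23, 26]
|union| = 11

11


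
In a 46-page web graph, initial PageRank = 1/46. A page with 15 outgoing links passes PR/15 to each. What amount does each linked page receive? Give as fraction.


Initial PR = 1/46 = 1/46
Outlinks = 15
Contribution per link = PR / outlinks
= 1/46 / 15
= 1/690

1/690


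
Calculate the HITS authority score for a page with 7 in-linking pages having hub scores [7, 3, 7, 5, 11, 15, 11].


Authority = sum of hub scores of in-linkers
In-link 1: hub score = 7
In-link 2: hub score = 3
In-link 3: hub score = 7
In-link 4: hub score = 5
In-link 5: hub score = 11
In-link 6: hub score = 15
In-link 7: hub score = 11
Authority = 7 + 3 + 7 + 5 + 11 + 15 + 11 = 59

59


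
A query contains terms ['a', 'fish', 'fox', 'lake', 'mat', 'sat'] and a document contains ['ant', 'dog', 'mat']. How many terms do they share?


Query terms: ['a', 'fish', 'fox', 'lake', 'mat', 'sat']
Document terms: ['ant', 'dog', 'mat']
Common terms: ['mat']
Overlap count = 1

1


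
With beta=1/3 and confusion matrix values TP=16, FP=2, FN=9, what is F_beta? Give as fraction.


P = TP/(TP+FP) = 16/18 = 8/9
R = TP/(TP+FN) = 16/25 = 16/25
beta^2 = 1/3^2 = 1/9
(1 + beta^2) = 10/9
Numerator = (1+beta^2)*P*R = 256/405
Denominator = beta^2*P + R = 8/81 + 16/25 = 1496/2025
F_beta = 160/187

160/187


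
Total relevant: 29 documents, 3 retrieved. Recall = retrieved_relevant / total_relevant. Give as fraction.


Recall = retrieved_relevant / total_relevant
= 3 / 29
= 3 / (3 + 26)
= 3/29

3/29


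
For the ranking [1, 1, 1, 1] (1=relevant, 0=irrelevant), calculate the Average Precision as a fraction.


Computing P@k for each relevant position:
Position 1: relevant, P@1 = 1/1 = 1
Position 2: relevant, P@2 = 2/2 = 1
Position 3: relevant, P@3 = 3/3 = 1
Position 4: relevant, P@4 = 4/4 = 1
Sum of P@k = 1 + 1 + 1 + 1 = 4
AP = 4 / 4 = 1

1


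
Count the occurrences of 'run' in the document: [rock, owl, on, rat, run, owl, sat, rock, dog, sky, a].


Document has 11 words
Scanning for 'run':
Found at positions: [4]
Count = 1

1


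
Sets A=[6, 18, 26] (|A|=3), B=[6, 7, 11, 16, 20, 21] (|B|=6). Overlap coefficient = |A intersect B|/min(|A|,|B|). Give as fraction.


A intersect B = [6]
|A intersect B| = 1
min(|A|, |B|) = min(3, 6) = 3
Overlap = 1 / 3 = 1/3

1/3


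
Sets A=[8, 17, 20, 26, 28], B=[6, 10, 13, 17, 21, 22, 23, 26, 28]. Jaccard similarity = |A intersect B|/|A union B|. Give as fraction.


A intersect B = [17, 26, 28]
|A intersect B| = 3
A union B = [6, 8, 10, 13, 17, 20, 21, 22, 23, 26, 28]
|A union B| = 11
Jaccard = 3/11 = 3/11

3/11


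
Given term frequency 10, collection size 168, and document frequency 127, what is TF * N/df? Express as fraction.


TF * (N/df)
= 10 * (168/127)
= 10 * 168/127
= 1680/127

1680/127


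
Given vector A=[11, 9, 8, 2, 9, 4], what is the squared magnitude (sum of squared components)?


|A|^2 = sum of squared components
A[0]^2 = 11^2 = 121
A[1]^2 = 9^2 = 81
A[2]^2 = 8^2 = 64
A[3]^2 = 2^2 = 4
A[4]^2 = 9^2 = 81
A[5]^2 = 4^2 = 16
Sum = 121 + 81 + 64 + 4 + 81 + 16 = 367

367


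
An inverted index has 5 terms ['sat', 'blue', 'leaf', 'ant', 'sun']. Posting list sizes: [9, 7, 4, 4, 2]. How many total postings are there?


Summing posting list sizes:
'sat': 9 postings
'blue': 7 postings
'leaf': 4 postings
'ant': 4 postings
'sun': 2 postings
Total = 9 + 7 + 4 + 4 + 2 = 26

26


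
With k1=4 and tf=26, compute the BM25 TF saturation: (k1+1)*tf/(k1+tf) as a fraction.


BM25 TF component = (k1+1)*tf / (k1+tf)
k1 = 4, tf = 26
Numerator = (4+1)*26 = 130
Denominator = 4 + 26 = 30
= 130/30 = 13/3

13/3


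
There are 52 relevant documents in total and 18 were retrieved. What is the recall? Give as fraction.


Recall = retrieved_relevant / total_relevant
= 18 / 52
= 18 / (18 + 34)
= 9/26

9/26


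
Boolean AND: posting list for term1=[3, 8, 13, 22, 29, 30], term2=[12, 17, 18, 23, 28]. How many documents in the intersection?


Boolean AND: find intersection of posting lists
term1 docs: [3, 8, 13, 22, 29, 30]
term2 docs: [12, 17, 18, 23, 28]
Intersection: []
|intersection| = 0

0


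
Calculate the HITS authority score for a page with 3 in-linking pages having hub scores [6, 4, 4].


Authority = sum of hub scores of in-linkers
In-link 1: hub score = 6
In-link 2: hub score = 4
In-link 3: hub score = 4
Authority = 6 + 4 + 4 = 14

14


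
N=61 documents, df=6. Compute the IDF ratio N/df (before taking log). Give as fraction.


IDF ratio = N / df
= 61 / 6
= 61/6

61/6


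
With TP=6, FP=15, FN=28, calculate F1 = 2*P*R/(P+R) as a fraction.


F1 = 2 * P * R / (P + R)
P = TP/(TP+FP) = 6/21 = 2/7
R = TP/(TP+FN) = 6/34 = 3/17
2 * P * R = 2 * 2/7 * 3/17 = 12/119
P + R = 2/7 + 3/17 = 55/119
F1 = 12/119 / 55/119 = 12/55

12/55


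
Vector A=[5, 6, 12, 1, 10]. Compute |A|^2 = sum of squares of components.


|A|^2 = sum of squared components
A[0]^2 = 5^2 = 25
A[1]^2 = 6^2 = 36
A[2]^2 = 12^2 = 144
A[3]^2 = 1^2 = 1
A[4]^2 = 10^2 = 100
Sum = 25 + 36 + 144 + 1 + 100 = 306

306


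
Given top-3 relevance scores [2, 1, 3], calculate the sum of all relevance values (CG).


Cumulative Gain = sum of relevance scores
Position 1: rel=2, running sum=2
Position 2: rel=1, running sum=3
Position 3: rel=3, running sum=6
CG = 6

6


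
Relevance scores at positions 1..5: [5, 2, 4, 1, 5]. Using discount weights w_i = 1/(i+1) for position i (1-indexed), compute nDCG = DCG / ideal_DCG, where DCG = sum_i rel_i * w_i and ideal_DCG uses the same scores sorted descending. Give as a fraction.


Position discount weights w_i = 1/(i+1) for i=1..5:
Weights = [1/2, 1/3, 1/4, 1/5, 1/6]
Actual relevance: [5, 2, 4, 1, 5]
DCG = 5/2 + 2/3 + 4/4 + 1/5 + 5/6 = 26/5
Ideal relevance (sorted desc): [5, 5, 4, 2, 1]
Ideal DCG = 5/2 + 5/3 + 4/4 + 2/5 + 1/6 = 86/15
nDCG = DCG / ideal_DCG = 26/5 / 86/15 = 39/43

39/43


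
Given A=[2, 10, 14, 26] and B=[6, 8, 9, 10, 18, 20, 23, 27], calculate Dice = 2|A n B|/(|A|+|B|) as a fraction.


A intersect B = [10]
|A intersect B| = 1
|A| = 4, |B| = 8
Dice = 2*1 / (4+8)
= 2 / 12 = 1/6

1/6


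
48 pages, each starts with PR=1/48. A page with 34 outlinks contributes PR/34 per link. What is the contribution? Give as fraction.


Initial PR = 1/48 = 1/48
Outlinks = 34
Contribution per link = PR / outlinks
= 1/48 / 34
= 1/1632

1/1632


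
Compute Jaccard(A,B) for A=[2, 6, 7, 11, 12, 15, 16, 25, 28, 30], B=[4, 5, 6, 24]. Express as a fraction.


A intersect B = [6]
|A intersect B| = 1
A union B = [2, 4, 5, 6, 7, 11, 12, 15, 16, 24, 25, 28, 30]
|A union B| = 13
Jaccard = 1/13 = 1/13

1/13


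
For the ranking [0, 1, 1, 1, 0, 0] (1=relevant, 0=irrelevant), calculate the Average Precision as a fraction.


Computing P@k for each relevant position:
Position 1: not relevant
Position 2: relevant, P@2 = 1/2 = 1/2
Position 3: relevant, P@3 = 2/3 = 2/3
Position 4: relevant, P@4 = 3/4 = 3/4
Position 5: not relevant
Position 6: not relevant
Sum of P@k = 1/2 + 2/3 + 3/4 = 23/12
AP = 23/12 / 3 = 23/36

23/36


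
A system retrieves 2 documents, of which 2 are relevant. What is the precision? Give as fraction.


Precision = relevant_retrieved / total_retrieved
= 2 / 2
= 2 / (2 + 0)
= 1

1


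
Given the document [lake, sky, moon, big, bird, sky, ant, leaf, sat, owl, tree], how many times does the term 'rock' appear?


Document has 11 words
Scanning for 'rock':
Term not found in document
Count = 0

0


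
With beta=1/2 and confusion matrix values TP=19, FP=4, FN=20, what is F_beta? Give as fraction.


P = TP/(TP+FP) = 19/23 = 19/23
R = TP/(TP+FN) = 19/39 = 19/39
beta^2 = 1/2^2 = 1/4
(1 + beta^2) = 5/4
Numerator = (1+beta^2)*P*R = 1805/3588
Denominator = beta^2*P + R = 19/92 + 19/39 = 2489/3588
F_beta = 95/131

95/131


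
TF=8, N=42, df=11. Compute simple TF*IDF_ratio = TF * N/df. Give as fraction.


TF * (N/df)
= 8 * (42/11)
= 8 * 42/11
= 336/11

336/11


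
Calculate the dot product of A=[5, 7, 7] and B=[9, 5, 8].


Dot product = sum of element-wise products
A[0]*B[0] = 5*9 = 45
A[1]*B[1] = 7*5 = 35
A[2]*B[2] = 7*8 = 56
Sum = 45 + 35 + 56 = 136

136


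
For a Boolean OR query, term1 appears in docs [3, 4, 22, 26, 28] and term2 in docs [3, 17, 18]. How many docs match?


Boolean OR: find union of posting lists
term1 docs: [3, 4, 22, 26, 28]
term2 docs: [3, 17, 18]
Union: [3, 4, 17, 18, 22, 26, 28]
|union| = 7

7


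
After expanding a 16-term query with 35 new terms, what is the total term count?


Original terms: 16
Expansion terms: 35
Total = 16 + 35 = 51

51


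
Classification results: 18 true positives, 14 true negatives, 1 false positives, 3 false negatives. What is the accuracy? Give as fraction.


Accuracy = (TP + TN) / (TP + TN + FP + FN)
TP + TN = 18 + 14 = 32
Total = 18 + 14 + 1 + 3 = 36
Accuracy = 32 / 36 = 8/9

8/9


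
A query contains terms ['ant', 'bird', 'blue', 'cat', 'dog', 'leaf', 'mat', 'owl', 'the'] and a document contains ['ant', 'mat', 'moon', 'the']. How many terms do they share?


Query terms: ['ant', 'bird', 'blue', 'cat', 'dog', 'leaf', 'mat', 'owl', 'the']
Document terms: ['ant', 'mat', 'moon', 'the']
Common terms: ['ant', 'mat', 'the']
Overlap count = 3

3


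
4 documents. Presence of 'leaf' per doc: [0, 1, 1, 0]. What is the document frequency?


Checking each document for 'leaf':
Doc 1: absent
Doc 2: present
Doc 3: present
Doc 4: absent
df = sum of presences = 0 + 1 + 1 + 0 = 2

2


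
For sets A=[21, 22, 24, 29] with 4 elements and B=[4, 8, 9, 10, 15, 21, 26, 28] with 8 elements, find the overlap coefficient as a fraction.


A intersect B = [21]
|A intersect B| = 1
min(|A|, |B|) = min(4, 8) = 4
Overlap = 1 / 4 = 1/4

1/4


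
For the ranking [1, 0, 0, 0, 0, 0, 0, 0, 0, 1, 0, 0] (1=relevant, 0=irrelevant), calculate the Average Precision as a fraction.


Computing P@k for each relevant position:
Position 1: relevant, P@1 = 1/1 = 1
Position 2: not relevant
Position 3: not relevant
Position 4: not relevant
Position 5: not relevant
Position 6: not relevant
Position 7: not relevant
Position 8: not relevant
Position 9: not relevant
Position 10: relevant, P@10 = 2/10 = 1/5
Position 11: not relevant
Position 12: not relevant
Sum of P@k = 1 + 1/5 = 6/5
AP = 6/5 / 2 = 3/5

3/5


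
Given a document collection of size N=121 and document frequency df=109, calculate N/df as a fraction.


IDF ratio = N / df
= 121 / 109
= 121/109

121/109


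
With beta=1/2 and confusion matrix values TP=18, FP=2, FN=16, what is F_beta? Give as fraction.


P = TP/(TP+FP) = 18/20 = 9/10
R = TP/(TP+FN) = 18/34 = 9/17
beta^2 = 1/2^2 = 1/4
(1 + beta^2) = 5/4
Numerator = (1+beta^2)*P*R = 81/136
Denominator = beta^2*P + R = 9/40 + 9/17 = 513/680
F_beta = 15/19

15/19


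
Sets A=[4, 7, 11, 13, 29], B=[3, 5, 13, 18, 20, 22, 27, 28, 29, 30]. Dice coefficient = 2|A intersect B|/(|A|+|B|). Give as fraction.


A intersect B = [13, 29]
|A intersect B| = 2
|A| = 5, |B| = 10
Dice = 2*2 / (5+10)
= 4 / 15 = 4/15

4/15


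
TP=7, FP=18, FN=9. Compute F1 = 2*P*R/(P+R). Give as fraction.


F1 = 2 * P * R / (P + R)
P = TP/(TP+FP) = 7/25 = 7/25
R = TP/(TP+FN) = 7/16 = 7/16
2 * P * R = 2 * 7/25 * 7/16 = 49/200
P + R = 7/25 + 7/16 = 287/400
F1 = 49/200 / 287/400 = 14/41

14/41


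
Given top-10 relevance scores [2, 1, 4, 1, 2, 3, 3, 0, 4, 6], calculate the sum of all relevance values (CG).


Cumulative Gain = sum of relevance scores
Position 1: rel=2, running sum=2
Position 2: rel=1, running sum=3
Position 3: rel=4, running sum=7
Position 4: rel=1, running sum=8
Position 5: rel=2, running sum=10
Position 6: rel=3, running sum=13
Position 7: rel=3, running sum=16
Position 8: rel=0, running sum=16
Position 9: rel=4, running sum=20
Position 10: rel=6, running sum=26
CG = 26

26


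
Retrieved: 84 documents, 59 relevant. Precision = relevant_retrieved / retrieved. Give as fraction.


Precision = relevant_retrieved / total_retrieved
= 59 / 84
= 59 / (59 + 25)
= 59/84

59/84


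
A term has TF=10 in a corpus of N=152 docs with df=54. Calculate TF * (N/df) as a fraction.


TF * (N/df)
= 10 * (152/54)
= 10 * 76/27
= 760/27

760/27
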